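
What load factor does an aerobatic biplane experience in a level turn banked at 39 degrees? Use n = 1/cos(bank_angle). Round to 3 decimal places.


Step 1: Convert 39 degrees to radians = 0.680678
Step 2: cos(39 deg) = 0.777146
Step 3: n = 1 / 0.777146 = 1.287

1.287


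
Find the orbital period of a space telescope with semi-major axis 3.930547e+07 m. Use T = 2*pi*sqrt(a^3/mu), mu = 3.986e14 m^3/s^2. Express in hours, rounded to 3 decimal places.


Step 1: a^3 / mu = 6.072381e+22 / 3.986e14 = 1.523427e+08
Step 2: sqrt(1.523427e+08) = 12342.719 s
Step 3: T = 2*pi * 12342.719 = 77551.59 s
Step 4: T in hours = 77551.59 / 3600 = 21.542 hours

21.542


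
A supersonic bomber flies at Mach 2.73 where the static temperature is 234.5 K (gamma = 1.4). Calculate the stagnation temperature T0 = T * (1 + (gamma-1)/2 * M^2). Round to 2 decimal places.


Step 1: (gamma-1)/2 = 0.2
Step 2: M^2 = 7.4529
Step 3: 1 + 0.2 * 7.4529 = 2.49058
Step 4: T0 = 234.5 * 2.49058 = 584.04 K

584.04


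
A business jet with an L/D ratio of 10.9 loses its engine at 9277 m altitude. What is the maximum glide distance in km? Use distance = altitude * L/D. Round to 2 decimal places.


Step 1: Glide distance = altitude * L/D = 9277 * 10.9 = 101119.3 m
Step 2: Convert to km: 101119.3 / 1000 = 101.12 km

101.12


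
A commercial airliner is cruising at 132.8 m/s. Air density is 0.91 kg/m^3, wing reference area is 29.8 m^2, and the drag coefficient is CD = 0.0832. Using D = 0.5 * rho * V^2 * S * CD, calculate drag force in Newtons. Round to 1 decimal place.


Step 1: Dynamic pressure q = 0.5 * 0.91 * 132.8^2 = 8024.3072 Pa
Step 2: Drag D = q * S * CD = 8024.3072 * 29.8 * 0.0832
Step 3: D = 19895.1 N

19895.1


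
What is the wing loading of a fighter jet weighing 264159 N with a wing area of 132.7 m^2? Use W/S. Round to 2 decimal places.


Step 1: Wing loading = W / S = 264159 / 132.7
Step 2: Wing loading = 1990.65 N/m^2

1990.65


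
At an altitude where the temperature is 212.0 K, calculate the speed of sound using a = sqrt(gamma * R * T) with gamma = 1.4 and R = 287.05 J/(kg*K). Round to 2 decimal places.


Step 1: gamma * R * T = 1.4 * 287.05 * 212.0 = 85196.44
Step 2: a = sqrt(85196.44) = 291.88 m/s

291.88


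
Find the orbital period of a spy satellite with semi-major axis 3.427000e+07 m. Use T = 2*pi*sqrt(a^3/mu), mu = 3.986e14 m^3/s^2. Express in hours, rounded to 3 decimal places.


Step 1: a^3 / mu = 4.024782e+22 / 3.986e14 = 1.009729e+08
Step 2: sqrt(1.009729e+08) = 10048.5294 s
Step 3: T = 2*pi * 10048.5294 = 63136.77 s
Step 4: T in hours = 63136.77 / 3600 = 17.538 hours

17.538


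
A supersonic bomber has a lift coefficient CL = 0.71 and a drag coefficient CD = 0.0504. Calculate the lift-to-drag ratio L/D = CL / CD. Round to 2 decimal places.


Step 1: L/D = CL / CD = 0.71 / 0.0504
Step 2: L/D = 14.09

14.09


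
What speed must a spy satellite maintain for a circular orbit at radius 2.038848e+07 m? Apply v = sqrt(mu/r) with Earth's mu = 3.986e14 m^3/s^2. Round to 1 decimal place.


Step 1: mu / r = 3.986e14 / 2.038848e+07 = 19550255.8307
Step 2: v = sqrt(19550255.8307) = 4421.6 m/s

4421.6


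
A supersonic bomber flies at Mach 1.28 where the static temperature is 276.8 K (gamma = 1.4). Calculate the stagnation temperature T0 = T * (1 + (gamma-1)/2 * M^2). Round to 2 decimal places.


Step 1: (gamma-1)/2 = 0.2
Step 2: M^2 = 1.6384
Step 3: 1 + 0.2 * 1.6384 = 1.32768
Step 4: T0 = 276.8 * 1.32768 = 367.50 K

367.50


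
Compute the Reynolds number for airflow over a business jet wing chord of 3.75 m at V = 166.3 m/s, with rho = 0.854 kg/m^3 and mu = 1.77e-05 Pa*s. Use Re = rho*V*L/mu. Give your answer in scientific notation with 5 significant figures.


Step 1: Numerator = rho * V * L = 0.854 * 166.3 * 3.75 = 532.57575
Step 2: Re = 532.57575 / 1.77e-05
Step 3: Re = 3.0089e+07

3.0089e+07


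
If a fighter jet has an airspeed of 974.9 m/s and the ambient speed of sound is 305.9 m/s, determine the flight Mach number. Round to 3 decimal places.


Step 1: M = V / a = 974.9 / 305.9
Step 2: M = 3.187

3.187


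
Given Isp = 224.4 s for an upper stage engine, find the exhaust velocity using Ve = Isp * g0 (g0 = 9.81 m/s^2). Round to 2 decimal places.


Step 1: Ve = Isp * g0 = 224.4 * 9.81
Step 2: Ve = 2201.36 m/s

2201.36


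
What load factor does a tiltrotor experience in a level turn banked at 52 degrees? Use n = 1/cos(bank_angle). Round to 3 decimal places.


Step 1: Convert 52 degrees to radians = 0.907571
Step 2: cos(52 deg) = 0.615661
Step 3: n = 1 / 0.615661 = 1.624

1.624


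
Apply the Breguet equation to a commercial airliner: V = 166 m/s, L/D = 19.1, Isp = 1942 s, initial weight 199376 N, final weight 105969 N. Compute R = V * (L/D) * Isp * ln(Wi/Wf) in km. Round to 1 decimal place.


Step 1: Coefficient = V * (L/D) * Isp = 166 * 19.1 * 1942 = 6157305.2 m
Step 2: Wi/Wf = 199376 / 105969 = 1.881456
Step 3: ln(1.881456) = 0.632046
Step 4: R = 6157305.2 * 0.632046 = 3891699.4 m = 3891.7 km

3891.7


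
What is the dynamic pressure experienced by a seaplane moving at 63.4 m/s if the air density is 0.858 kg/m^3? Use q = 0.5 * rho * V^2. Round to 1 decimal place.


Step 1: V^2 = 63.4^2 = 4019.56
Step 2: q = 0.5 * 0.858 * 4019.56
Step 3: q = 1724.4 Pa

1724.4


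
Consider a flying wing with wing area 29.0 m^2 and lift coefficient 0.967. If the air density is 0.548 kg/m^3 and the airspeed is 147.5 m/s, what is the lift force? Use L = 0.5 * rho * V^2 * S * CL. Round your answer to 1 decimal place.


Step 1: Calculate dynamic pressure q = 0.5 * 0.548 * 147.5^2 = 0.5 * 0.548 * 21756.25 = 5961.2125 Pa
Step 2: Multiply by wing area and lift coefficient: L = 5961.2125 * 29.0 * 0.967
Step 3: L = 172875.1625 * 0.967 = 167170.3 N

167170.3


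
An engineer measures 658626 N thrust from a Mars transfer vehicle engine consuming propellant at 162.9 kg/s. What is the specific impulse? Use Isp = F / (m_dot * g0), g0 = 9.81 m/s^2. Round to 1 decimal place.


Step 1: m_dot * g0 = 162.9 * 9.81 = 1598.05
Step 2: Isp = 658626 / 1598.05 = 412.1 s

412.1


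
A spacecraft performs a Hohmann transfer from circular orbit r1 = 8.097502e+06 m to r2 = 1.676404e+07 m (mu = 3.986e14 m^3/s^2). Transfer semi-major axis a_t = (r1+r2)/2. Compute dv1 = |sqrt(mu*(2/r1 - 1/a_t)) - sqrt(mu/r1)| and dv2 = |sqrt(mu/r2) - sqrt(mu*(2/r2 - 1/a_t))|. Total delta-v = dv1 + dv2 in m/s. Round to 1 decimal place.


Step 1: Transfer semi-major axis a_t = (8.097502e+06 + 1.676404e+07) / 2 = 1.243077e+07 m
Step 2: v1 (circular at r1) = sqrt(mu/r1) = 7016.06 m/s
Step 3: v_t1 = sqrt(mu*(2/r1 - 1/a_t)) = 8147.67 m/s
Step 4: dv1 = |8147.67 - 7016.06| = 1131.61 m/s
Step 5: v2 (circular at r2) = 4876.18 m/s, v_t2 = 3935.55 m/s
Step 6: dv2 = |4876.18 - 3935.55| = 940.62 m/s
Step 7: Total delta-v = 1131.61 + 940.62 = 2072.2 m/s

2072.2


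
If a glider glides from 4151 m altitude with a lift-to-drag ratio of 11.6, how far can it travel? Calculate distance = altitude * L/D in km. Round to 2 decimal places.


Step 1: Glide distance = altitude * L/D = 4151 * 11.6 = 48151.6 m
Step 2: Convert to km: 48151.6 / 1000 = 48.15 km

48.15


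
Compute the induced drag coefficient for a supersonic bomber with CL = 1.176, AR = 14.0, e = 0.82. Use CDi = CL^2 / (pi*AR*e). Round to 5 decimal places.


Step 1: CL^2 = 1.176^2 = 1.382976
Step 2: pi * AR * e = 3.14159 * 14.0 * 0.82 = 36.065484
Step 3: CDi = 1.382976 / 36.065484 = 0.03835

0.03835


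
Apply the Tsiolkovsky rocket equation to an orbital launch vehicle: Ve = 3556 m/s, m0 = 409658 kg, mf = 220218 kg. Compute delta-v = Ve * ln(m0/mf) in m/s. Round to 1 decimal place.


Step 1: Mass ratio m0/mf = 409658 / 220218 = 1.860238
Step 2: ln(1.860238) = 0.620705
Step 3: delta-v = 3556 * 0.620705 = 2207.2 m/s

2207.2


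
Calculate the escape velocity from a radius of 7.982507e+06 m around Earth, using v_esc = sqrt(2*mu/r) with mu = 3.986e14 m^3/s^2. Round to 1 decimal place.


Step 1: 2*mu/r = 2 * 3.986e14 / 7.982507e+06 = 99868374.6848
Step 2: v_esc = sqrt(99868374.6848) = 9993.4 m/s

9993.4


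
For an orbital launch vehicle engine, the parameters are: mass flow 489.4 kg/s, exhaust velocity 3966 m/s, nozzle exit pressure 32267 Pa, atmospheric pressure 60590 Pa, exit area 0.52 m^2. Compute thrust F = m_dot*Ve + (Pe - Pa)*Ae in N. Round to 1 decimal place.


Step 1: Momentum thrust = m_dot * Ve = 489.4 * 3966 = 1940960.4 N
Step 2: Pressure thrust = (Pe - Pa) * Ae = (32267 - 60590) * 0.52 = -14727.96 N
Step 3: Total thrust F = 1940960.4 + -14727.96 = 1926232.4 N

1926232.4


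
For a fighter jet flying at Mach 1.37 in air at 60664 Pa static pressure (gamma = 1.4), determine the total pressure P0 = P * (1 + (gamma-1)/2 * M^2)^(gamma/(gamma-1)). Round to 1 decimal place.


Step 1: (gamma-1)/2 * M^2 = 0.2 * 1.8769 = 0.37538
Step 2: 1 + 0.37538 = 1.37538
Step 3: Exponent gamma/(gamma-1) = 3.5
Step 4: P0 = 60664 * 1.37538^3.5 = 185101.7 Pa

185101.7


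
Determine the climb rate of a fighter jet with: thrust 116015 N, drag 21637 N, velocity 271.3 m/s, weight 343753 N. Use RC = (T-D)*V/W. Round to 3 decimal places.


Step 1: Excess thrust = T - D = 116015 - 21637 = 94378 N
Step 2: Excess power = 94378 * 271.3 = 25604751.4 W
Step 3: RC = 25604751.4 / 343753 = 74.486 m/s

74.486


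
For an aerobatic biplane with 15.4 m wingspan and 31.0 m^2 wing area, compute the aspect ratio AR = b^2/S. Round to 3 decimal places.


Step 1: b^2 = 15.4^2 = 237.16
Step 2: AR = 237.16 / 31.0 = 7.650

7.650


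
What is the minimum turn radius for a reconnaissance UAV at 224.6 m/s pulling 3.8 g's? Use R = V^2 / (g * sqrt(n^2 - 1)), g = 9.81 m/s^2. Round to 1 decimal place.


Step 1: V^2 = 224.6^2 = 50445.16
Step 2: n^2 - 1 = 3.8^2 - 1 = 13.44
Step 3: sqrt(13.44) = 3.666061
Step 4: R = 50445.16 / (9.81 * 3.666061) = 1402.7 m

1402.7


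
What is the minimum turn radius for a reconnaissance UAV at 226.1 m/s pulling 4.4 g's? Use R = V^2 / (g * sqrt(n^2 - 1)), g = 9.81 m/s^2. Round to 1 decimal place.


Step 1: V^2 = 226.1^2 = 51121.21
Step 2: n^2 - 1 = 4.4^2 - 1 = 18.36
Step 3: sqrt(18.36) = 4.284857
Step 4: R = 51121.21 / (9.81 * 4.284857) = 1216.2 m

1216.2


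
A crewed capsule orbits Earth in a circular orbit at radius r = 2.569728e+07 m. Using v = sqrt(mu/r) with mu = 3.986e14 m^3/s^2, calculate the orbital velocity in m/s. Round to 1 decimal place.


Step 1: mu / r = 3.986e14 / 2.569728e+07 = 15511369.2967
Step 2: v = sqrt(15511369.2967) = 3938.4 m/s

3938.4


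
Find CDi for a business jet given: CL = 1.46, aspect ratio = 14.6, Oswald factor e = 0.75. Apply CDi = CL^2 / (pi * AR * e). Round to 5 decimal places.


Step 1: CL^2 = 1.46^2 = 2.1316
Step 2: pi * AR * e = 3.14159 * 14.6 * 0.75 = 34.40044
Step 3: CDi = 2.1316 / 34.40044 = 0.06196

0.06196


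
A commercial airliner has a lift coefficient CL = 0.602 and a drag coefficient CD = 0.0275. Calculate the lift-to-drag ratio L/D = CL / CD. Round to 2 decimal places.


Step 1: L/D = CL / CD = 0.602 / 0.0275
Step 2: L/D = 21.89

21.89


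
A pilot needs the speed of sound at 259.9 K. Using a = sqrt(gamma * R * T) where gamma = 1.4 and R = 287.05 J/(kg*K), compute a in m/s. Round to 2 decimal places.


Step 1: gamma * R * T = 1.4 * 287.05 * 259.9 = 104446.013
Step 2: a = sqrt(104446.013) = 323.18 m/s

323.18


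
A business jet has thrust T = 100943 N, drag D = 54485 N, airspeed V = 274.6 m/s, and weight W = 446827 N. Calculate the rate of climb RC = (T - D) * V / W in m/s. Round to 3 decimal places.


Step 1: Excess thrust = T - D = 100943 - 54485 = 46458 N
Step 2: Excess power = 46458 * 274.6 = 12757366.8 W
Step 3: RC = 12757366.8 / 446827 = 28.551 m/s

28.551


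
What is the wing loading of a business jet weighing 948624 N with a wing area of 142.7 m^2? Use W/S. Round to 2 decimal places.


Step 1: Wing loading = W / S = 948624 / 142.7
Step 2: Wing loading = 6647.68 N/m^2

6647.68


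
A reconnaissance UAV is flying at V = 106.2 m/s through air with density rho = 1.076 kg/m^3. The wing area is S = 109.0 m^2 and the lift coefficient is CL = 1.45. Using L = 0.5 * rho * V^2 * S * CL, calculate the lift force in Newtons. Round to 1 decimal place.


Step 1: Calculate dynamic pressure q = 0.5 * 1.076 * 106.2^2 = 0.5 * 1.076 * 11278.44 = 6067.8007 Pa
Step 2: Multiply by wing area and lift coefficient: L = 6067.8007 * 109.0 * 1.45
Step 3: L = 661390.2785 * 1.45 = 959015.9 N

959015.9


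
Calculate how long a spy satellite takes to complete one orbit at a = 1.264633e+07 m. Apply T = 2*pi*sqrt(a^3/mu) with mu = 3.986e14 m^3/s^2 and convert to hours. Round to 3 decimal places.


Step 1: a^3 / mu = 2.022523e+21 / 3.986e14 = 5.074067e+06
Step 2: sqrt(5.074067e+06) = 2252.5691 s
Step 3: T = 2*pi * 2252.5691 = 14153.31 s
Step 4: T in hours = 14153.31 / 3600 = 3.931 hours

3.931


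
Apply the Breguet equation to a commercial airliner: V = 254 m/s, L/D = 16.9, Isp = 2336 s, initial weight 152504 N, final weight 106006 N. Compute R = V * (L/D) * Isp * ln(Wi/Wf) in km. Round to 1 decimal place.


Step 1: Coefficient = V * (L/D) * Isp = 254 * 16.9 * 2336 = 10027513.6 m
Step 2: Wi/Wf = 152504 / 106006 = 1.438636
Step 3: ln(1.438636) = 0.363695
Step 4: R = 10027513.6 * 0.363695 = 3646957.9 m = 3647.0 km

3647.0


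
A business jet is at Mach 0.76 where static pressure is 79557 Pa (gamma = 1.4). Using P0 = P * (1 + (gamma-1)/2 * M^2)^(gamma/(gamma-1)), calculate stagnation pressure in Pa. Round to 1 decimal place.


Step 1: (gamma-1)/2 * M^2 = 0.2 * 0.5776 = 0.11552
Step 2: 1 + 0.11552 = 1.11552
Step 3: Exponent gamma/(gamma-1) = 3.5
Step 4: P0 = 79557 * 1.11552^3.5 = 116640.4 Pa

116640.4


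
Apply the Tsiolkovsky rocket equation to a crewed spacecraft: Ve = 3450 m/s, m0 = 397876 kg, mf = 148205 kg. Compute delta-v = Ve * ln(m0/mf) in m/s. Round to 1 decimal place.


Step 1: Mass ratio m0/mf = 397876 / 148205 = 2.684633
Step 2: ln(2.684633) = 0.987544
Step 3: delta-v = 3450 * 0.987544 = 3407.0 m/s

3407.0


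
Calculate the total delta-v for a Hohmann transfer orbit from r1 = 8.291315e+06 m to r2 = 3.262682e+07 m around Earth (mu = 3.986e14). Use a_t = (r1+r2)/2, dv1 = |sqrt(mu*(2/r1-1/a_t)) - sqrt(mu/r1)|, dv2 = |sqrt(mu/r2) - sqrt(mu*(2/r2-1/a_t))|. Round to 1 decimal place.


Step 1: Transfer semi-major axis a_t = (8.291315e+06 + 3.262682e+07) / 2 = 2.045907e+07 m
Step 2: v1 (circular at r1) = sqrt(mu/r1) = 6933.57 m/s
Step 3: v_t1 = sqrt(mu*(2/r1 - 1/a_t)) = 8755.91 m/s
Step 4: dv1 = |8755.91 - 6933.57| = 1822.34 m/s
Step 5: v2 (circular at r2) = 3495.27 m/s, v_t2 = 2225.1 m/s
Step 6: dv2 = |3495.27 - 2225.1| = 1270.17 m/s
Step 7: Total delta-v = 1822.34 + 1270.17 = 3092.5 m/s

3092.5


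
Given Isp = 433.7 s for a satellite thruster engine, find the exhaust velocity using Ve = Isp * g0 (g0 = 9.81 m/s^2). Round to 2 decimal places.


Step 1: Ve = Isp * g0 = 433.7 * 9.81
Step 2: Ve = 4254.60 m/s

4254.60


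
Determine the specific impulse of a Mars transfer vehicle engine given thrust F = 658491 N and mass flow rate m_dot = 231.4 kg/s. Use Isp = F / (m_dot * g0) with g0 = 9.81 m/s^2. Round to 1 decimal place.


Step 1: m_dot * g0 = 231.4 * 9.81 = 2270.03
Step 2: Isp = 658491 / 2270.03 = 290.1 s

290.1


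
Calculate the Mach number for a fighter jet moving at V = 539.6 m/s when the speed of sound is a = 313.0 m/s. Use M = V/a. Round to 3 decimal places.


Step 1: M = V / a = 539.6 / 313.0
Step 2: M = 1.724

1.724


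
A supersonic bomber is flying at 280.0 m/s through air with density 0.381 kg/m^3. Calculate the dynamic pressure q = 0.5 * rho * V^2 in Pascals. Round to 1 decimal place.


Step 1: V^2 = 280.0^2 = 78400.0
Step 2: q = 0.5 * 0.381 * 78400.0
Step 3: q = 14935.2 Pa

14935.2


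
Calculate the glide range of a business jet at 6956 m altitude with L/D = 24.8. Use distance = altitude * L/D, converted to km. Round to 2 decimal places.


Step 1: Glide distance = altitude * L/D = 6956 * 24.8 = 172508.8 m
Step 2: Convert to km: 172508.8 / 1000 = 172.51 km

172.51


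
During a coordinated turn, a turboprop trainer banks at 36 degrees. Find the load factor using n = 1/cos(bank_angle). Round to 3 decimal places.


Step 1: Convert 36 degrees to radians = 0.628319
Step 2: cos(36 deg) = 0.809017
Step 3: n = 1 / 0.809017 = 1.236

1.236


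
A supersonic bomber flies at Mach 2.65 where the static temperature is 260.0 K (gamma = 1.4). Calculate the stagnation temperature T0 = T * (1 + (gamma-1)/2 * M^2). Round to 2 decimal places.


Step 1: (gamma-1)/2 = 0.2
Step 2: M^2 = 7.0225
Step 3: 1 + 0.2 * 7.0225 = 2.4045
Step 4: T0 = 260.0 * 2.4045 = 625.17 K

625.17


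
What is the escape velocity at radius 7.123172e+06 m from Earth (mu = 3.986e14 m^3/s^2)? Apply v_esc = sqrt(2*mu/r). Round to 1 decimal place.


Step 1: 2*mu/r = 2 * 3.986e14 / 7.123172e+06 = 111916432.7353
Step 2: v_esc = sqrt(111916432.7353) = 10579.1 m/s

10579.1


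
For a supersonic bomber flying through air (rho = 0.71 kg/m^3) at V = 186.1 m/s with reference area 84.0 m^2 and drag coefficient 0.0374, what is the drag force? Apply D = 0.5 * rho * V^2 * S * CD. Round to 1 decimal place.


Step 1: Dynamic pressure q = 0.5 * 0.71 * 186.1^2 = 12294.7895 Pa
Step 2: Drag D = q * S * CD = 12294.7895 * 84.0 * 0.0374
Step 3: D = 38625.3 N

38625.3


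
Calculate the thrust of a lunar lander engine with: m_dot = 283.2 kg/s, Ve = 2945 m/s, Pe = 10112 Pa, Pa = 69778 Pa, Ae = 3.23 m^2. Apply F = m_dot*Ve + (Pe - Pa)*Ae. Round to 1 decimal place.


Step 1: Momentum thrust = m_dot * Ve = 283.2 * 2945 = 834024.0 N
Step 2: Pressure thrust = (Pe - Pa) * Ae = (10112 - 69778) * 3.23 = -192721.18 N
Step 3: Total thrust F = 834024.0 + -192721.18 = 641302.8 N

641302.8


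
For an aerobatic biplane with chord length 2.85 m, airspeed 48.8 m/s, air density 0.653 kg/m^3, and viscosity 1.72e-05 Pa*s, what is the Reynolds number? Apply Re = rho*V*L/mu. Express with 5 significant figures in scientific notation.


Step 1: Numerator = rho * V * L = 0.653 * 48.8 * 2.85 = 90.81924
Step 2: Re = 90.81924 / 1.72e-05
Step 3: Re = 5.2802e+06

5.2802e+06


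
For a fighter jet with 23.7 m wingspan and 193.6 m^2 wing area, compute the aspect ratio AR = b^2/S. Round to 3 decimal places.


Step 1: b^2 = 23.7^2 = 561.69
Step 2: AR = 561.69 / 193.6 = 2.901

2.901


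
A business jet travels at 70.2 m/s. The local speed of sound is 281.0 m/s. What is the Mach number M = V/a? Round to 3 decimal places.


Step 1: M = V / a = 70.2 / 281.0
Step 2: M = 0.250

0.250


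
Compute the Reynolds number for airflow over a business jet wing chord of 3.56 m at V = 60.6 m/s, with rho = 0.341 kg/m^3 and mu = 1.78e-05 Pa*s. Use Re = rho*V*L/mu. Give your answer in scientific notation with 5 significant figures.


Step 1: Numerator = rho * V * L = 0.341 * 60.6 * 3.56 = 73.565976
Step 2: Re = 73.565976 / 1.78e-05
Step 3: Re = 4.1329e+06

4.1329e+06


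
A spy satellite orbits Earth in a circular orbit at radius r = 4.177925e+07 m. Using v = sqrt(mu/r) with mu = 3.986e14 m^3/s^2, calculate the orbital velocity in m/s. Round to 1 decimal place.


Step 1: mu / r = 3.986e14 / 4.177925e+07 = 9540621.2414
Step 2: v = sqrt(9540621.2414) = 3088.8 m/s

3088.8


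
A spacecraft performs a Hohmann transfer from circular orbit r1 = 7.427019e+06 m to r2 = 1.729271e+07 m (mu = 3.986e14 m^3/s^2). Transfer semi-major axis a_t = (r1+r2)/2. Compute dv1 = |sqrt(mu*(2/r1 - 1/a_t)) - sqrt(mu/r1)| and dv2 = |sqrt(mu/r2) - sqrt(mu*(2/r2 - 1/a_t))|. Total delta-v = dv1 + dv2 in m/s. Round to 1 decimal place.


Step 1: Transfer semi-major axis a_t = (7.427019e+06 + 1.729271e+07) / 2 = 1.235986e+07 m
Step 2: v1 (circular at r1) = sqrt(mu/r1) = 7325.91 m/s
Step 3: v_t1 = sqrt(mu*(2/r1 - 1/a_t)) = 8665.35 m/s
Step 4: dv1 = |8665.35 - 7325.91| = 1339.44 m/s
Step 5: v2 (circular at r2) = 4801.06 m/s, v_t2 = 3721.67 m/s
Step 6: dv2 = |4801.06 - 3721.67| = 1079.39 m/s
Step 7: Total delta-v = 1339.44 + 1079.39 = 2418.8 m/s

2418.8


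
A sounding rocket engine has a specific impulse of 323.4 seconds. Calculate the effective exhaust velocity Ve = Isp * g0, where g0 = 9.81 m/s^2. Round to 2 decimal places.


Step 1: Ve = Isp * g0 = 323.4 * 9.81
Step 2: Ve = 3172.55 m/s

3172.55


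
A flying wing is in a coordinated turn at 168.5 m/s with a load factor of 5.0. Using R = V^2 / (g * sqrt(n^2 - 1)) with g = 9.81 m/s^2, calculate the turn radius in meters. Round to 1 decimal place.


Step 1: V^2 = 168.5^2 = 28392.25
Step 2: n^2 - 1 = 5.0^2 - 1 = 24.0
Step 3: sqrt(24.0) = 4.898979
Step 4: R = 28392.25 / (9.81 * 4.898979) = 590.8 m

590.8


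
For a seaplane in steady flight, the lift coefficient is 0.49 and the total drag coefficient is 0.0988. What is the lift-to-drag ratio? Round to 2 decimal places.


Step 1: L/D = CL / CD = 0.49 / 0.0988
Step 2: L/D = 4.96

4.96


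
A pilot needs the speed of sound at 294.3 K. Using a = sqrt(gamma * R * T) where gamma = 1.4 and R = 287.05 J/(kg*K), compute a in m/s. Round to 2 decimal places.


Step 1: gamma * R * T = 1.4 * 287.05 * 294.3 = 118270.341
Step 2: a = sqrt(118270.341) = 343.90 m/s

343.90


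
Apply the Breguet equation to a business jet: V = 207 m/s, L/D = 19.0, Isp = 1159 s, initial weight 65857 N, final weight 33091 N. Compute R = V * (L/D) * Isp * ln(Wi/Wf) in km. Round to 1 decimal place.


Step 1: Coefficient = V * (L/D) * Isp = 207 * 19.0 * 1159 = 4558347.0 m
Step 2: Wi/Wf = 65857 / 33091 = 1.990179
Step 3: ln(1.990179) = 0.688224
Step 4: R = 4558347.0 * 0.688224 = 3137165.5 m = 3137.2 km

3137.2


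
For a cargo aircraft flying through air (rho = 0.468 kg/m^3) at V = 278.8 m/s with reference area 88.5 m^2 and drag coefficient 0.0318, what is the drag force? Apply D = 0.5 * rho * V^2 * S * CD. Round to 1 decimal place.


Step 1: Dynamic pressure q = 0.5 * 0.468 * 278.8^2 = 18188.689 Pa
Step 2: Drag D = q * S * CD = 18188.689 * 88.5 * 0.0318
Step 3: D = 51188.4 N

51188.4


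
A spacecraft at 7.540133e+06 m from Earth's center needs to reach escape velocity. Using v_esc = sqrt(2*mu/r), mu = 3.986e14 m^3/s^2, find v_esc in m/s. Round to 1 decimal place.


Step 1: 2*mu/r = 2 * 3.986e14 / 7.540133e+06 = 105727578.0149
Step 2: v_esc = sqrt(105727578.0149) = 10282.4 m/s

10282.4


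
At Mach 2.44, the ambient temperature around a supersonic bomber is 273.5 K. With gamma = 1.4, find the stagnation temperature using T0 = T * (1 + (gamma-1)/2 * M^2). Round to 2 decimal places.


Step 1: (gamma-1)/2 = 0.2
Step 2: M^2 = 5.9536
Step 3: 1 + 0.2 * 5.9536 = 2.19072
Step 4: T0 = 273.5 * 2.19072 = 599.16 K

599.16


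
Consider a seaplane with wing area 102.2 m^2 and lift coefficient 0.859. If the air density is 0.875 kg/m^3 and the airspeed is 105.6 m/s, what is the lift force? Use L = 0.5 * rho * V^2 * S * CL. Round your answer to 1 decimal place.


Step 1: Calculate dynamic pressure q = 0.5 * 0.875 * 105.6^2 = 0.5 * 0.875 * 11151.36 = 4878.72 Pa
Step 2: Multiply by wing area and lift coefficient: L = 4878.72 * 102.2 * 0.859
Step 3: L = 498605.184 * 0.859 = 428301.9 N

428301.9


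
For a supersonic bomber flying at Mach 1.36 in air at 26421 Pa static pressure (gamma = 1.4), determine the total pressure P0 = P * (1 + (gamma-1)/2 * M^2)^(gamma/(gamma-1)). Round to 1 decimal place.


Step 1: (gamma-1)/2 * M^2 = 0.2 * 1.8496 = 0.36992
Step 2: 1 + 0.36992 = 1.36992
Step 3: Exponent gamma/(gamma-1) = 3.5
Step 4: P0 = 26421 * 1.36992^3.5 = 79502.8 Pa

79502.8


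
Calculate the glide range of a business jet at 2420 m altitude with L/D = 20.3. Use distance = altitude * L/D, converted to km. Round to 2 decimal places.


Step 1: Glide distance = altitude * L/D = 2420 * 20.3 = 49126.0 m
Step 2: Convert to km: 49126.0 / 1000 = 49.13 km

49.13


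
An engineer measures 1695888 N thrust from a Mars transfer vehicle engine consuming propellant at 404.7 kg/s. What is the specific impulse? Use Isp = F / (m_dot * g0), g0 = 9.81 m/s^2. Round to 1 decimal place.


Step 1: m_dot * g0 = 404.7 * 9.81 = 3970.11
Step 2: Isp = 1695888 / 3970.11 = 427.2 s

427.2


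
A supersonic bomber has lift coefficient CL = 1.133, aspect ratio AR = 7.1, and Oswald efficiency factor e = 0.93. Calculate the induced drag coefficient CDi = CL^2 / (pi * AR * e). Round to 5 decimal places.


Step 1: CL^2 = 1.133^2 = 1.283689
Step 2: pi * AR * e = 3.14159 * 7.1 * 0.93 = 20.743936
Step 3: CDi = 1.283689 / 20.743936 = 0.06188

0.06188


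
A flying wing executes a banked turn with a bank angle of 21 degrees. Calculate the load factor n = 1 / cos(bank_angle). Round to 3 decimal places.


Step 1: Convert 21 degrees to radians = 0.366519
Step 2: cos(21 deg) = 0.93358
Step 3: n = 1 / 0.93358 = 1.071

1.071


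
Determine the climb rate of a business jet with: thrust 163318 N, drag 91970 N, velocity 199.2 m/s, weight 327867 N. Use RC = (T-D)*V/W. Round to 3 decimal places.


Step 1: Excess thrust = T - D = 163318 - 91970 = 71348 N
Step 2: Excess power = 71348 * 199.2 = 14212521.6 W
Step 3: RC = 14212521.6 / 327867 = 43.348 m/s

43.348


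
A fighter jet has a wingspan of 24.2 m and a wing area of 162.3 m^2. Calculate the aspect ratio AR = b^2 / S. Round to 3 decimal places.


Step 1: b^2 = 24.2^2 = 585.64
Step 2: AR = 585.64 / 162.3 = 3.608

3.608


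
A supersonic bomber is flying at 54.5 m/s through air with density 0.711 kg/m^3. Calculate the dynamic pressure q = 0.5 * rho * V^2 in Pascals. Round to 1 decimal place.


Step 1: V^2 = 54.5^2 = 2970.25
Step 2: q = 0.5 * 0.711 * 2970.25
Step 3: q = 1055.9 Pa

1055.9


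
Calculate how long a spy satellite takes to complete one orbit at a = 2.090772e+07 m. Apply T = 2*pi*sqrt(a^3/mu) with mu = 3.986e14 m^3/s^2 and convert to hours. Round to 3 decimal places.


Step 1: a^3 / mu = 9.139449e+21 / 3.986e14 = 2.292887e+07
Step 2: sqrt(2.292887e+07) = 4788.4104 s
Step 3: T = 2*pi * 4788.4104 = 30086.47 s
Step 4: T in hours = 30086.47 / 3600 = 8.357 hours

8.357


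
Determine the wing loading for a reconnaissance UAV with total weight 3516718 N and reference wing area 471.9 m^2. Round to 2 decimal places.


Step 1: Wing loading = W / S = 3516718 / 471.9
Step 2: Wing loading = 7452.25 N/m^2

7452.25


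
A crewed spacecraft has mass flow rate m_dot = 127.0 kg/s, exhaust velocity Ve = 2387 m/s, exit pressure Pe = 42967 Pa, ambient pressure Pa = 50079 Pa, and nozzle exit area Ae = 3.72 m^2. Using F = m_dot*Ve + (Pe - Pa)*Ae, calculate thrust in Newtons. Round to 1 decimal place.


Step 1: Momentum thrust = m_dot * Ve = 127.0 * 2387 = 303149.0 N
Step 2: Pressure thrust = (Pe - Pa) * Ae = (42967 - 50079) * 3.72 = -26456.64 N
Step 3: Total thrust F = 303149.0 + -26456.64 = 276692.4 N

276692.4


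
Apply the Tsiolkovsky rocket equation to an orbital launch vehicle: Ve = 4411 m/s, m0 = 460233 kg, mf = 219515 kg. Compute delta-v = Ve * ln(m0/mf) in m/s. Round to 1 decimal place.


Step 1: Mass ratio m0/mf = 460233 / 219515 = 2.09659
Step 2: ln(2.09659) = 0.740312
Step 3: delta-v = 4411 * 0.740312 = 3265.5 m/s

3265.5


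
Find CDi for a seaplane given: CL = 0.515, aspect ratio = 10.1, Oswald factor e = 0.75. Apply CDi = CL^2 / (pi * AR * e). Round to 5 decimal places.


Step 1: CL^2 = 0.515^2 = 0.265225
Step 2: pi * AR * e = 3.14159 * 10.1 * 0.75 = 23.797564
Step 3: CDi = 0.265225 / 23.797564 = 0.01115

0.01115


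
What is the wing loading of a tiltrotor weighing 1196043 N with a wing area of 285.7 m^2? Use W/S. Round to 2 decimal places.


Step 1: Wing loading = W / S = 1196043 / 285.7
Step 2: Wing loading = 4186.36 N/m^2

4186.36


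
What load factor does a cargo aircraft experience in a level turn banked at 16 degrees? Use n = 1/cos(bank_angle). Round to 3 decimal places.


Step 1: Convert 16 degrees to radians = 0.279253
Step 2: cos(16 deg) = 0.961262
Step 3: n = 1 / 0.961262 = 1.040

1.040


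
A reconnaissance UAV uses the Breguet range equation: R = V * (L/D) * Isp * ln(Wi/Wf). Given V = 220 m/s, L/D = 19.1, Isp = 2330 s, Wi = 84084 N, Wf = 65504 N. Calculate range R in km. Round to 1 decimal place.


Step 1: Coefficient = V * (L/D) * Isp = 220 * 19.1 * 2330 = 9790660.0 m
Step 2: Wi/Wf = 84084 / 65504 = 1.283647
Step 3: ln(1.283647) = 0.249705
Step 4: R = 9790660.0 * 0.249705 = 2444777.6 m = 2444.8 km

2444.8


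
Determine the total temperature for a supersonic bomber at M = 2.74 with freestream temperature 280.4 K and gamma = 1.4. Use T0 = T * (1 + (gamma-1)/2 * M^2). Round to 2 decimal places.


Step 1: (gamma-1)/2 = 0.2
Step 2: M^2 = 7.5076
Step 3: 1 + 0.2 * 7.5076 = 2.50152
Step 4: T0 = 280.4 * 2.50152 = 701.43 K

701.43


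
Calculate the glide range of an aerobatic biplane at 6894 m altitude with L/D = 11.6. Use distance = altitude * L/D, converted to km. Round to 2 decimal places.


Step 1: Glide distance = altitude * L/D = 6894 * 11.6 = 79970.4 m
Step 2: Convert to km: 79970.4 / 1000 = 79.97 km

79.97


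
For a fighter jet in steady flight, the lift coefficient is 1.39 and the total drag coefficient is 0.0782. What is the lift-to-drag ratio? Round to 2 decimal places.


Step 1: L/D = CL / CD = 1.39 / 0.0782
Step 2: L/D = 17.77

17.77


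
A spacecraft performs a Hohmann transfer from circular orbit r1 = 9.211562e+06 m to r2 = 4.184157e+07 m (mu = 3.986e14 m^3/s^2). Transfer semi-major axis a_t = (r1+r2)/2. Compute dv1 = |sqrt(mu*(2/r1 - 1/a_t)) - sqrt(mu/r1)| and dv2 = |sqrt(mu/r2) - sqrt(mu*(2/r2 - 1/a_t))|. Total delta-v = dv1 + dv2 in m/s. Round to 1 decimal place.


Step 1: Transfer semi-major axis a_t = (9.211562e+06 + 4.184157e+07) / 2 = 2.552657e+07 m
Step 2: v1 (circular at r1) = sqrt(mu/r1) = 6578.12 m/s
Step 3: v_t1 = sqrt(mu*(2/r1 - 1/a_t)) = 8421.89 m/s
Step 4: dv1 = |8421.89 - 6578.12| = 1843.77 m/s
Step 5: v2 (circular at r2) = 3086.49 m/s, v_t2 = 1854.11 m/s
Step 6: dv2 = |3086.49 - 1854.11| = 1232.38 m/s
Step 7: Total delta-v = 1843.77 + 1232.38 = 3076.2 m/s

3076.2


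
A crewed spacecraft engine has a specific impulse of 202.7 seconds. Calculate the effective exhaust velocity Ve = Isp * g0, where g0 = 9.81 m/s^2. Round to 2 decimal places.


Step 1: Ve = Isp * g0 = 202.7 * 9.81
Step 2: Ve = 1988.49 m/s

1988.49


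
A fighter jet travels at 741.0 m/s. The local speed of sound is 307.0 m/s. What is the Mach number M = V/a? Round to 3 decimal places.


Step 1: M = V / a = 741.0 / 307.0
Step 2: M = 2.414

2.414


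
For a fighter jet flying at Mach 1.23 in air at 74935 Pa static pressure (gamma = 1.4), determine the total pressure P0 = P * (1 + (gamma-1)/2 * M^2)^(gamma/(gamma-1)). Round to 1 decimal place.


Step 1: (gamma-1)/2 * M^2 = 0.2 * 1.5129 = 0.30258
Step 2: 1 + 0.30258 = 1.30258
Step 3: Exponent gamma/(gamma-1) = 3.5
Step 4: P0 = 74935 * 1.30258^3.5 = 189016.7 Pa

189016.7


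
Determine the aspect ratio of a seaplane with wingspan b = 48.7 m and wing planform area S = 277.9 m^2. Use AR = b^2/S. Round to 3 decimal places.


Step 1: b^2 = 48.7^2 = 2371.69
Step 2: AR = 2371.69 / 277.9 = 8.534

8.534


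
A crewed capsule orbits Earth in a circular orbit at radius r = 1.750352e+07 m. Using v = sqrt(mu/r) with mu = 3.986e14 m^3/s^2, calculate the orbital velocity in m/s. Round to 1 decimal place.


Step 1: mu / r = 3.986e14 / 1.750352e+07 = 22772562.3189
Step 2: v = sqrt(22772562.3189) = 4772.1 m/s

4772.1


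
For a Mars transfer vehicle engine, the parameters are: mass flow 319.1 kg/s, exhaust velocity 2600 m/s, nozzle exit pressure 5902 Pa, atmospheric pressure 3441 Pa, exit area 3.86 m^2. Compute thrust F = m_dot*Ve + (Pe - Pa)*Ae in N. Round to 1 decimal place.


Step 1: Momentum thrust = m_dot * Ve = 319.1 * 2600 = 829660.0 N
Step 2: Pressure thrust = (Pe - Pa) * Ae = (5902 - 3441) * 3.86 = 9499.46 N
Step 3: Total thrust F = 829660.0 + 9499.46 = 839159.5 N

839159.5


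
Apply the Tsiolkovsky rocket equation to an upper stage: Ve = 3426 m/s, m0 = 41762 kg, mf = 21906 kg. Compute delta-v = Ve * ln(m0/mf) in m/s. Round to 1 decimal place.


Step 1: Mass ratio m0/mf = 41762 / 21906 = 1.906418
Step 2: ln(1.906418) = 0.645226
Step 3: delta-v = 3426 * 0.645226 = 2210.5 m/s

2210.5


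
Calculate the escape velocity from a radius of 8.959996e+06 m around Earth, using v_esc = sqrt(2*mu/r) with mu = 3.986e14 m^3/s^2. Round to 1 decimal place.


Step 1: 2*mu/r = 2 * 3.986e14 / 8.959996e+06 = 88973254.0059
Step 2: v_esc = sqrt(88973254.0059) = 9432.6 m/s

9432.6


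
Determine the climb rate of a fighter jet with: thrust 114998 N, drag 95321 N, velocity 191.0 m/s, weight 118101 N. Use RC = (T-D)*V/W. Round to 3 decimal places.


Step 1: Excess thrust = T - D = 114998 - 95321 = 19677 N
Step 2: Excess power = 19677 * 191.0 = 3758307.0 W
Step 3: RC = 3758307.0 / 118101 = 31.823 m/s

31.823


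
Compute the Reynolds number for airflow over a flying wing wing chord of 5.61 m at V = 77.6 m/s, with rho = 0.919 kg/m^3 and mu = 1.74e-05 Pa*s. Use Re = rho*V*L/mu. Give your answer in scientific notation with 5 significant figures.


Step 1: Numerator = rho * V * L = 0.919 * 77.6 * 5.61 = 400.073784
Step 2: Re = 400.073784 / 1.74e-05
Step 3: Re = 2.2993e+07

2.2993e+07


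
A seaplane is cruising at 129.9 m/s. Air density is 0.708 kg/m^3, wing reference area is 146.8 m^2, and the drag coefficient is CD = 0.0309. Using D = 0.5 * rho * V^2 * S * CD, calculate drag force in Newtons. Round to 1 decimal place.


Step 1: Dynamic pressure q = 0.5 * 0.708 * 129.9^2 = 5973.3995 Pa
Step 2: Drag D = q * S * CD = 5973.3995 * 146.8 * 0.0309
Step 3: D = 27096.1 N

27096.1


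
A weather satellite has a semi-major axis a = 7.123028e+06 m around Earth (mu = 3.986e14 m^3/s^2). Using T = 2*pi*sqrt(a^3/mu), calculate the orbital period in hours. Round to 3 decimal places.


Step 1: a^3 / mu = 3.614048e+20 / 3.986e14 = 9.066855e+05
Step 2: sqrt(9.066855e+05) = 952.2003 s
Step 3: T = 2*pi * 952.2003 = 5982.85 s
Step 4: T in hours = 5982.85 / 3600 = 1.662 hours

1.662


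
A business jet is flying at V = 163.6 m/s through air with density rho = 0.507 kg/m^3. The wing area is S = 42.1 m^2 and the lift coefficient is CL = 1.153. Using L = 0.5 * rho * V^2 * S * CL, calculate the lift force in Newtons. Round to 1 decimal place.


Step 1: Calculate dynamic pressure q = 0.5 * 0.507 * 163.6^2 = 0.5 * 0.507 * 26764.96 = 6784.9174 Pa
Step 2: Multiply by wing area and lift coefficient: L = 6784.9174 * 42.1 * 1.153
Step 3: L = 285645.0209 * 1.153 = 329348.7 N

329348.7


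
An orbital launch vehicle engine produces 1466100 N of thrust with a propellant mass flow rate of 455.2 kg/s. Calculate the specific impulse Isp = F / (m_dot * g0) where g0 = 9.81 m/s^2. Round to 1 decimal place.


Step 1: m_dot * g0 = 455.2 * 9.81 = 4465.51
Step 2: Isp = 1466100 / 4465.51 = 328.3 s

328.3


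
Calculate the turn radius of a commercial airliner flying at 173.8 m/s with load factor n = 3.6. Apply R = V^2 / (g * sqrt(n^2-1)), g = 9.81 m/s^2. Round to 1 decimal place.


Step 1: V^2 = 173.8^2 = 30206.44
Step 2: n^2 - 1 = 3.6^2 - 1 = 11.96
Step 3: sqrt(11.96) = 3.458323
Step 4: R = 30206.44 / (9.81 * 3.458323) = 890.4 m

890.4


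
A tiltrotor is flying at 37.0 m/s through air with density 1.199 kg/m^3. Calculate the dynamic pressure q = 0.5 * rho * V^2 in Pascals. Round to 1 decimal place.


Step 1: V^2 = 37.0^2 = 1369.0
Step 2: q = 0.5 * 1.199 * 1369.0
Step 3: q = 820.7 Pa

820.7


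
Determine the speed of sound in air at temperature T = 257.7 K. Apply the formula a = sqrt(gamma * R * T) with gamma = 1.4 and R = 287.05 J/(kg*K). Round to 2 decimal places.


Step 1: gamma * R * T = 1.4 * 287.05 * 257.7 = 103561.899
Step 2: a = sqrt(103561.899) = 321.81 m/s

321.81


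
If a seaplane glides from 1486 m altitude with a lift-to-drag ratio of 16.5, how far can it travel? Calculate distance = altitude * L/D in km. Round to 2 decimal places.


Step 1: Glide distance = altitude * L/D = 1486 * 16.5 = 24519.0 m
Step 2: Convert to km: 24519.0 / 1000 = 24.52 km

24.52


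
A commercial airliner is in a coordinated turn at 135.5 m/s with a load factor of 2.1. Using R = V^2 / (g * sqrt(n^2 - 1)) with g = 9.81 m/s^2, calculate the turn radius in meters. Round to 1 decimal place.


Step 1: V^2 = 135.5^2 = 18360.25
Step 2: n^2 - 1 = 2.1^2 - 1 = 3.41
Step 3: sqrt(3.41) = 1.846619
Step 4: R = 18360.25 / (9.81 * 1.846619) = 1013.5 m

1013.5


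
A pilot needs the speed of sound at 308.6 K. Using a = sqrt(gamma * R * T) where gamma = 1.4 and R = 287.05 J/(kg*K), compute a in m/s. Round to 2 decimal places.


Step 1: gamma * R * T = 1.4 * 287.05 * 308.6 = 124017.082
Step 2: a = sqrt(124017.082) = 352.16 m/s

352.16


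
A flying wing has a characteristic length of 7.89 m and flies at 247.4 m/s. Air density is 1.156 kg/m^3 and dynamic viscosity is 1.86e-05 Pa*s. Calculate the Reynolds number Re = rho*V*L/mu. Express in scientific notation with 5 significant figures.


Step 1: Numerator = rho * V * L = 1.156 * 247.4 * 7.89 = 2256.495816
Step 2: Re = 2256.495816 / 1.86e-05
Step 3: Re = 1.2132e+08

1.2132e+08


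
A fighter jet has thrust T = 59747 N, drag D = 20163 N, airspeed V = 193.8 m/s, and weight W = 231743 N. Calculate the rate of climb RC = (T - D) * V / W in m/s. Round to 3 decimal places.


Step 1: Excess thrust = T - D = 59747 - 20163 = 39584 N
Step 2: Excess power = 39584 * 193.8 = 7671379.2 W
Step 3: RC = 7671379.2 / 231743 = 33.103 m/s

33.103


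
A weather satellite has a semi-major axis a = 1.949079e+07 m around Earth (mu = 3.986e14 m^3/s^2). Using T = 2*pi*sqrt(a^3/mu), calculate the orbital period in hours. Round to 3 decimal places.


Step 1: a^3 / mu = 7.404374e+21 / 3.986e14 = 1.857595e+07
Step 2: sqrt(1.857595e+07) = 4309.9826 s
Step 3: T = 2*pi * 4309.9826 = 27080.42 s
Step 4: T in hours = 27080.42 / 3600 = 7.522 hours

7.522


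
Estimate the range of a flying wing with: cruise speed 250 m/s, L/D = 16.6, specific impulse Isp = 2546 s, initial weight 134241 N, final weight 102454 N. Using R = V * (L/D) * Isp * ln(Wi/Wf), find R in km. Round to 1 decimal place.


Step 1: Coefficient = V * (L/D) * Isp = 250 * 16.6 * 2546 = 10565900.0 m
Step 2: Wi/Wf = 134241 / 102454 = 1.310256
Step 3: ln(1.310256) = 0.270223
Step 4: R = 10565900.0 * 0.270223 = 2855146.8 m = 2855.1 km

2855.1


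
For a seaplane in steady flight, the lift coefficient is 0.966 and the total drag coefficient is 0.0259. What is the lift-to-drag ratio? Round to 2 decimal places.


Step 1: L/D = CL / CD = 0.966 / 0.0259
Step 2: L/D = 37.30

37.30


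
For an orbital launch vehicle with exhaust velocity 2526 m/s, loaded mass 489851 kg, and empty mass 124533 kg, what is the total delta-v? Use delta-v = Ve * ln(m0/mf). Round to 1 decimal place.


Step 1: Mass ratio m0/mf = 489851 / 124533 = 3.933504
Step 2: ln(3.933504) = 1.369531
Step 3: delta-v = 2526 * 1.369531 = 3459.4 m/s

3459.4


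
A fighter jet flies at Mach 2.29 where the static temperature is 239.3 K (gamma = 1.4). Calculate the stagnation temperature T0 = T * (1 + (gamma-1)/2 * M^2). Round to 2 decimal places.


Step 1: (gamma-1)/2 = 0.2
Step 2: M^2 = 5.2441
Step 3: 1 + 0.2 * 5.2441 = 2.04882
Step 4: T0 = 239.3 * 2.04882 = 490.28 K

490.28


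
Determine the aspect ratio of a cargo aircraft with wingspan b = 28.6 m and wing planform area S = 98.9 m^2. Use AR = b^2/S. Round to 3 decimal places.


Step 1: b^2 = 28.6^2 = 817.96
Step 2: AR = 817.96 / 98.9 = 8.271

8.271


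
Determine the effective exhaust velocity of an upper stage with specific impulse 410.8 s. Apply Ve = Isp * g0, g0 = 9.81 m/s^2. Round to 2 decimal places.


Step 1: Ve = Isp * g0 = 410.8 * 9.81
Step 2: Ve = 4029.95 m/s

4029.95


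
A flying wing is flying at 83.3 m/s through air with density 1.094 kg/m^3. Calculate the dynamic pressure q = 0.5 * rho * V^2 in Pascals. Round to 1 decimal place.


Step 1: V^2 = 83.3^2 = 6938.89
Step 2: q = 0.5 * 1.094 * 6938.89
Step 3: q = 3795.6 Pa

3795.6


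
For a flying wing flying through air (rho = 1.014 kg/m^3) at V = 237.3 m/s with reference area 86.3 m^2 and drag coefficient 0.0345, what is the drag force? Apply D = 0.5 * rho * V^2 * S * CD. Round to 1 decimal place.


Step 1: Dynamic pressure q = 0.5 * 1.014 * 237.3^2 = 28549.824 Pa
Step 2: Drag D = q * S * CD = 28549.824 * 86.3 * 0.0345
Step 3: D = 85002.8 N

85002.8
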